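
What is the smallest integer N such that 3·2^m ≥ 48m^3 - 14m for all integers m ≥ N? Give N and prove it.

N = 16

At m = 15: 98304 < 161790, so the inequality fails and N ≥ 16. We prove 3·2^m ≥ 48m^3 - 14m for all m ≥ 16.
When m = 16: 3·2^m = 196608 and 48m^3 - 14m = 196384, so 196608 ≥ 196384.
Inductive step: suppose the statement holds for some k ≥ 16, so 3·2^k ≥ 48k^3 - 14k.
Then 3·2^(k + 1) = 2·(3·2^k) ≥ 2·(48k^3 - 14k).
Also, for k ≥ 16 we have 2·(48k^3 - 14k) ≥ 48(k+1)^3 - 14(k+1), since 2·(48k^3 - 14k) − (48(k+1)^3 - 14(k+1)) = 48k^3 - 144k^2 - 158k - 34, which is nonnegative for all k ≥ 16.
Combining, 3·2^(k + 1) ≥ 48(k+1)^3 - 14(k+1).
By the principle of mathematical induction, the result holds for all m ≥ 16.
Hence the smallest such N is 16.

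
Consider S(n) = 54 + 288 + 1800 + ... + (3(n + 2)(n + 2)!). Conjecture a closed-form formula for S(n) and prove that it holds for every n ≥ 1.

S(n) = 3(n + 3)! - 18

We claim S(n) = 3(n + 3)! - 18 for all n ≥ 1.
Base case (n = 1): S(1) = 54, and the closed form gives 54. They agree.
Suppose the result is true for n = k, so S(k) = 3(k + 3)! - 18.
Then S(k+1) = S(k) + (3(k + 3)(k + 3)!) = (3(k + 3)! - 18) + (3(k + 3)(k + 3)!).
Simplifying, S(k+1) = 3((k+1) + 3)! - 18,
which is the closed form with n = k+1.
By the principle of mathematical induction, the result holds for all n ≥ 1.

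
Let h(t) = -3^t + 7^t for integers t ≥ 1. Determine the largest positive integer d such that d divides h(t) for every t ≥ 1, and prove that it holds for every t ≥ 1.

Computing the first values: h(1) = 4 and h(2) = 40; gcd(4, 40) = 4, so d ≤ 4.
We prove 4 | -3^t + 7^t for all t ≥ 1 by induction on t.
When t = 1: h(1) = 4 = 4·(1), so 4 | h(1).
Inductive step: assume the claim holds for t = i, i.e. 4 | h(i). Then
7^{i+1} − 3^{i+1} = 7·7^i − 3·3^i = 7·(7^i − 3^i) + (4)·3^i. The first term is divisible by 4 by the inductive hypothesis, and the second term (4)·3^i is divisible by 4 since 4 | 4. Hence 4 | h(i+1).
By the principle of mathematical induction, the result holds for all t ≥ 1.
Therefore the largest such d is 4.

d = 4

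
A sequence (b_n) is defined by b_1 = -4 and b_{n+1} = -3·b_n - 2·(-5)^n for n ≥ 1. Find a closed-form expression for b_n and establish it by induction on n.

Computing the first terms: b_1 = -4, b_2 = 22, b_3 = -116. This suggests b_n = (-3)^(n - 1) + (-5)^n.
Base case (n = 1): the formula gives -4 = -4 = b_1.
For the inductive step, assume it holds for an arbitrary k ≥ 1, so b_k = (-3)^(k - 1) + (-5)^k.
Then b_{k+1} = -3·b_k - 2·(-5)^k = -3·((-3)^(k - 1) + (-5)^k) - 2·(-5)^k = (-3)^k + (-5)^(k + 1) = (-3)^((k+1) - 1) + (-5)^(k+1),
which is the claimed formula at n = k+1.
By induction, the statement is established for all n ≥ 1.

b_n = (-3)^(n - 1) + (-5)^n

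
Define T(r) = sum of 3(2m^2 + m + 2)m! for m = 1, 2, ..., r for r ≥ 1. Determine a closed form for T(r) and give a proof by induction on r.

We claim T(r) = (6r + 3)(r + 1)! - 3 for all r ≥ 1.
When r = 1: T(1) = 15, and the closed form gives 15. They agree.
Inductive step: suppose the statement holds for some m ≥ 1, so T(m) = (6m + 3)(m + 1)! - 3.
Then T(m+1) = T(m) + (3(2m^2 + 5m + 5)(m + 1)!) = ((6m + 3)(m + 1)! - 3) + (3(2m^2 + 5m + 5)(m + 1)!).
Simplifying, T(m+1) = (6(m+1) + 3)((m+1) + 1)! - 3,
which is the closed form with r = m+1.
This completes the induction.

T(r) = (6r + 3)(r + 1)! - 3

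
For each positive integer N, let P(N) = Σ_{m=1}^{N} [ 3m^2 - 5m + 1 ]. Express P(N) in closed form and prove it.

P(N) = N(N^2 - N - 1)

We claim P(N) = N(N^2 - N - 1) for all N ≥ 1.
When N = 1: P(1) = -1, and the closed form gives -1. They agree.
For the inductive step, assume it holds for an arbitrary m ≥ 1, so P(m) = m(m^2 - m - 1).
Then P(m+1) = P(m) + (3m^2 + m - 1) = (m(m^2 - m - 1)) + (3m^2 + m - 1).
Simplifying, P(m+1) = (m + 1)(m^2 + m - 1) = (m+1)((m+1)^2 - (m+1) - 1),
which is the closed form with N = m+1.
This completes the induction.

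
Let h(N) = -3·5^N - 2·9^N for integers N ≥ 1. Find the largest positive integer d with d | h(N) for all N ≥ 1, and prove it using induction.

d = 3

Computing the first values: h(1) = -33 and h(2) = -237; gcd(-33, -237) = 3, so d ≤ 3.
We prove 3 | -3·5^N - 2·9^N for all N ≥ 1 by induction on N.
Base step (N = 1): h(1) = -33 = 3·(-11), so 3 | h(1).
Inductive step: assume the claim holds for N = i, i.e. 3 | h(i). Then
h(i+1) − 9·h(i) = (-3·5^(i+1) - 2·9^(i+1)) − 9·(-3·5^i - 2·9^i) = (-3)·5^i·(5 − 9) = (12)·5^i. Since 3 | h(i) by the inductive hypothesis, 3 | 9·h(i); and 3 | 12 since 12 = 3·4. Therefore 3 | h(i+1).
Hence, by induction on N, the claim holds for every N ≥ 1.
Therefore the largest such d is 3.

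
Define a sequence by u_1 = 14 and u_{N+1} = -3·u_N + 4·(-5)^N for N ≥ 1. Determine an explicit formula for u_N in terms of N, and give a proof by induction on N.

u_N = 4(-3)^(N - 1) - 2(-5)^N

Computing the first terms: u_1 = 14, u_2 = -62, u_3 = 286. This suggests u_N = 4(-3)^(N - 1) - 2(-5)^N.
When N = 1: the formula gives 14 = 14 = u_1.
Suppose the result is true for N = m, so u_m = 4(-3)^(m - 1) - 2(-5)^m.
Then u_{m+1} = -3·u_m + 4·(-5)^m = -3·(4(-3)^(m - 1) - 2(-5)^m) + 4·(-5)^m = 4(-3)^m - 2(-5)^(m + 1) = 4(-3)^((m+1) - 1) - 2(-5)^(m+1),
which is the claimed formula at N = m+1.
Hence, by induction on N, the claim holds for every N ≥ 1.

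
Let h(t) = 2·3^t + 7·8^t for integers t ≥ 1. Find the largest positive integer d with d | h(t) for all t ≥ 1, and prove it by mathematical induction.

Computing the first values: h(1) = 62 and h(2) = 466; gcd(62, 466) = 2, so d ≤ 2.
We prove 2 | 2·3^t + 7·8^t for all t ≥ 1 by induction on t.
Base step (t = 1): h(1) = 62 = 2·(31), so 2 | h(1).
For the inductive step, assume it holds for an arbitrary k ≥ 1, i.e. 2 | h(k). Then
h(k+1) − 8·h(k) = (2·3^(k+1) + 7·8^(k+1)) − 8·(2·3^k + 7·8^k) = (2)·3^k·(3 − 8) = (-10)·3^k. Since 2 | h(k) by the inductive hypothesis, 2 | 8·h(k); and 2 | -10 since -10 = 2·-5. Therefore 2 | h(k+1).
By the principle of mathematical induction, the result holds for all t ≥ 1.
Therefore the largest such d is 2.

d = 2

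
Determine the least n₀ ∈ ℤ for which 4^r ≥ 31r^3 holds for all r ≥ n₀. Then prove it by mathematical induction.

At r = 6: 4096 < 6696, so the inequality fails and n₀ ≥ 7. We prove 4^r ≥ 31r^3 for all r ≥ 7.
Base case (r = 7): 4^r = 16384 and 31r^3 = 10633, so 16384 ≥ 10633.
For the inductive step, assume it holds for an arbitrary j ≥ 7, so 4^j ≥ 31j^3.
Then 4^(j + 1) = 4·(4^j) ≥ 4·(31j^3).
Also, for j ≥ 7 we have 4·(31j^3) ≥ 31(j+1)^3, since 4 ≥ (1 + 1/j)^3 for all j ≥ 7.
Combining, 4^(j + 1) ≥ 31(j+1)^3.
This completes the induction.
Hence the smallest such n₀ is 7.

n₀ = 7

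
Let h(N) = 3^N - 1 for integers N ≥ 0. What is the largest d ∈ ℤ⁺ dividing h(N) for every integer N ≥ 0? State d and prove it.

Computing the first values: h(0) = 0 and h(1) = 2; gcd(0, 2) = 2, so d ≤ 2.
We prove 2 | 3^N - 1 for all N ≥ 0 by induction on N.
Base step (N = 0): h(0) = 0 = 2·(0), so 2 | h(0).
Inductive step: suppose the statement holds for some r ≥ 0, i.e. 2 | h(r). Then
h(r+1) = 3^(r+1) - 1 = 3·(3^r - 1) + 2 = 3·h(r) + 2. The first term is divisible by 2 by the inductive hypothesis, and 2 is divisible by 2. Hence 2 | h(r+1).
Hence, by induction on N, the claim holds for every N ≥ 0.
Therefore the largest such d is 2.

d = 2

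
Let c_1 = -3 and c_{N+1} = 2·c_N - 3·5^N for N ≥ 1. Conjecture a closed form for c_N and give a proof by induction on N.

Computing the first terms: c_1 = -3, c_2 = -21, c_3 = -117. This suggests c_N = 2^N - 5^N.
Base case (N = 1): the formula gives -3 = -3 = c_1.
Inductive step: assume the claim holds for N = k, so c_k = 2^k - 5^k.
Then c_{k+1} = 2·c_k - 3·5^k = 2·(2^k - 5^k) - 3·5^k = 2^(k + 1) - 5^(k + 1),
which is the claimed formula at N = k+1.
By induction, the statement is established for all N ≥ 1.

c_N = 2^N - 5^N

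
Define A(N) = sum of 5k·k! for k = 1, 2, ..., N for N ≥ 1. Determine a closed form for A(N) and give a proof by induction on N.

A(N) = 5(N + 1)! - 5

We claim A(N) = 5(N + 1)! - 5 for all N ≥ 1.
Base step (N = 1): A(1) = 5, and the closed form gives 5. They agree.
Inductive step: assume the claim holds for N = k, so A(k) = 5(k + 1)! - 5.
Then A(k+1) = A(k) + (5(k + 1)(k + 1)!) = (5(k + 1)! - 5) + (5(k + 1)(k + 1)!).
Simplifying, A(k+1) = 5((k+1) + 1)! - 5,
which is the closed form with N = k+1.
By induction, the statement is established for all N ≥ 1.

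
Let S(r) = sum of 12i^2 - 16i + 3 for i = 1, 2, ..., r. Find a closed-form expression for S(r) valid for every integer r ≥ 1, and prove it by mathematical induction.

S(r) = r(4r^2 - 2r - 3)

We claim S(r) = r(4r^2 - 2r - 3) for all r ≥ 1.
Base case (r = 1): S(1) = -1, and the closed form gives -1. They agree.
Inductive step: suppose the statement holds for some i ≥ 1, so S(i) = i(4i^2 - 2i - 3).
Then S(i+1) = S(i) + (12i^2 + 8i - 1) = (i(4i^2 - 2i - 3)) + (12i^2 + 8i - 1).
Simplifying, S(i+1) = (i + 1)(4i^2 + 6i - 1) = (i+1)(4(i+1)^2 - 2(i+1) - 3),
which is the closed form with r = i+1.
By induction, the statement is established for all r ≥ 1.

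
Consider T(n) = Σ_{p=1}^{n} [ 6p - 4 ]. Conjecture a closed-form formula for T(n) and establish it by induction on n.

T(n) = n(3n - 1)

We claim T(n) = n(3n - 1) for all n ≥ 1.
For the base case n = 1: T(1) = 2, and the closed form gives 2. They agree.
Inductive step: assume the claim holds for n = p, so T(p) = p(3p - 1).
Then T(p+1) = T(p) + (6p + 2) = (p(3p - 1)) + (6p + 2).
Simplifying, T(p+1) = (p + 1)(3p + 2) = (p+1)(3(p+1) - 1),
which is the closed form with n = p+1.
By induction, the statement is established for all n ≥ 1.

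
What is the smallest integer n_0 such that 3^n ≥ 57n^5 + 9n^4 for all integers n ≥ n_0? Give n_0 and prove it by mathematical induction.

At n = 16: 43046721 < 60358656, so the inequality fails and n_0 ≥ 17. We prove 3^n ≥ 57n^5 + 9n^4 for all n ≥ 17.
Base step (n = 17): 3^n = 129140163 and 57n^5 + 9n^4 = 81683538, so 129140163 ≥ 81683538.
Inductive step: assume the claim holds for n = r, so 3^r ≥ 57r^5 + 9r^4.
Then 3^(r + 1) = 3·(3^r) ≥ 3·(57r^5 + 9r^4).
Also, for r ≥ 17 we have 3·(57r^5 + 9r^4) ≥ 57(r+1)^5 + 9(r+1)^4, since 3·(57r^5 + 9r^4) − (57(r+1)^5 + 9(r+1)^4) = 114r^5 - 267r^4 - 606r^3 - 624r^2 - 321r - 66, which is nonnegative for all r ≥ 17.
Combining, 3^(r + 1) ≥ 57(r+1)^5 + 9(r+1)^4.
By induction, the statement is established for all n ≥ 17.
Hence the smallest such n_0 is 17.

n_0 = 17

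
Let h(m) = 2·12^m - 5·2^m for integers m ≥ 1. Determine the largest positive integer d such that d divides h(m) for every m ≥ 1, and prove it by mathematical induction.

d = 2

Computing the first values: h(1) = 14 and h(2) = 268; gcd(14, 268) = 2, so d ≤ 2.
We prove 2 | 2·12^m - 5·2^m for all m ≥ 1 by induction on m.
When m = 1: h(1) = 14 = 2·(7), so 2 | h(1).
Inductive step: suppose the statement holds for some p ≥ 1, i.e. 2 | h(p). Then
h(p+1) − 12·h(p) = (2·12^(p+1) - 5·2^(p+1)) − 12·(2·12^p - 5·2^p) = (-5)·2^p·(2 − 12) = (50)·2^p. Since 2 | h(p) by the inductive hypothesis, 2 | 12·h(p); and 2 | 50 since 50 = 2·25. Therefore 2 | h(p+1).
Hence, by induction on m, the claim holds for every m ≥ 1.
Therefore the largest such d is 2.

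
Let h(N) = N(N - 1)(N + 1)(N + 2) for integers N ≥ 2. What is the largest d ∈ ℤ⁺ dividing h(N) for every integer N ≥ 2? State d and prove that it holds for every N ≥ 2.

Computing the first values: h(2) = 24 and h(3) = 120; gcd(24, 120) = 24, so d ≤ 24.
We prove 24 | N(N - 1)(N + 1)(N + 2) for all N ≥ 2 by induction on N.
When N = 2: h(2) = 24 = 24·(1), so 24 | h(2).
Suppose the result is true for N = m, i.e. 24 | h(m). Then
h(m+1) − h(m) = m·(m+1)·(m+2)·(m+3) − (m-1)·m·(m+1)·(m+2) = m·(m+1)·(m+2)·[(m+3) − (m-1)] = 4·m·(m+1)·(m+2). The product of 3 consecutive integers is divisible by (3)! = 6, so h(m+1) − h(m) is divisible by 4·6 = 24. By the inductive hypothesis 24 | h(m), hence 24 | h(m+1).
By the principle of mathematical induction, the result holds for all N ≥ 2.
Therefore the largest such d is 24.

d = 24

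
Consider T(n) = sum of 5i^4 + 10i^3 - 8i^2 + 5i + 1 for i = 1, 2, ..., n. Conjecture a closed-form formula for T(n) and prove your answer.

T(n) = n(n^4 + 5n^3 + 4n^2 + n + 2)

We claim T(n) = n(n^4 + 5n^3 + 4n^2 + n + 2) for all n ≥ 1.
When n = 1: T(1) = 13, and the closed form gives 13. They agree.
Inductive step: suppose the statement holds for some i ≥ 1, so T(i) = i(i^4 + 5i^3 + 4i^2 + i + 2).
Then T(i+1) = T(i) + (5i^4 + 30i^3 + 52i^2 + 39i + 13) = (i(i^4 + 5i^3 + 4i^2 + i + 2)) + (5i^4 + 30i^3 + 52i^2 + 39i + 13).
Simplifying, T(i+1) = (i + 1)(i^4 + 9i^3 + 25i^2 + 28i + 13) = (i+1)((i+1)^4 + 5(i+1)^3 + 4(i+1)^2 + (i+1) + 2),
which is the closed form with n = i+1.
Hence, by induction on n, the claim holds for every n ≥ 1.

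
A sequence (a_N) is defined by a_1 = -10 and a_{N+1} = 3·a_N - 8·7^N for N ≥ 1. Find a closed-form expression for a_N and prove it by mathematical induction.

a_N = 4·3^(N - 1) - 2·7^N

Computing the first terms: a_1 = -10, a_2 = -86, a_3 = -650. This suggests a_N = 4·3^(N - 1) - 2·7^N.
When N = 1: the formula gives -10 = -10 = a_1.
Inductive step: assume the claim holds for N = r, so a_r = 4·3^(r - 1) - 2·7^r.
Then a_{r+1} = 3·a_r - 8·7^r = 3·(4·3^(r - 1) - 2·7^r) - 8·7^r = 4·3^r - 2·7^(r + 1) = 4·3^((r+1) - 1) - 2·7^(r+1),
which is the claimed formula at N = r+1.
Hence, by induction on N, the claim holds for every N ≥ 1.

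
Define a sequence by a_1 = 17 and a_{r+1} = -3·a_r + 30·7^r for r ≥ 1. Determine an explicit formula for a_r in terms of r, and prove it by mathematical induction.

a_r = -4(-3)^(r - 1) + 3·7^r

Computing the first terms: a_1 = 17, a_2 = 159, a_3 = 993. This suggests a_r = -4(-3)^(r - 1) + 3·7^r.
Base step (r = 1): the formula gives 17 = 17 = a_1.
Inductive step: suppose the statement holds for some j ≥ 1, so a_j = -4(-3)^(j - 1) + 3·7^j.
Then a_{j+1} = -3·a_j + 30·7^j = -3·(-4(-3)^(j - 1) + 3·7^j) + 30·7^j = -4(-3)^j + 3·7^(j + 1) = -4(-3)^((j+1) - 1) + 3·7^(j+1),
which is the claimed formula at r = j+1.
By the principle of mathematical induction, the result holds for all r ≥ 1.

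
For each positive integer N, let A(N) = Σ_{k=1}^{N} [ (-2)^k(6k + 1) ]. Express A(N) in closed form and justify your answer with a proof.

A(N) = 2(-2)^N(2N + 1) - 2

We claim A(N) = 2(-2)^N(2N + 1) - 2 for all N ≥ 1.
For the base case N = 1: A(1) = -14, and the closed form gives -14. They agree.
Inductive step: suppose the statement holds for some k ≥ 1, so A(k) = 2(-2)^k(2k + 1) - 2.
Then A(k+1) = A(k) + ((-2)^(k + 1)(6k + 7)) = (2(-2)^k(2k + 1) - 2) + ((-2)^(k + 1)(6k + 7)).
Simplifying, A(k+1) = -8(-2)^k·k - 12(-2)^k - 2 = 2(-2)^(k+1)(2(k+1) + 1) - 2,
which is the closed form with N = k+1.
This completes the induction.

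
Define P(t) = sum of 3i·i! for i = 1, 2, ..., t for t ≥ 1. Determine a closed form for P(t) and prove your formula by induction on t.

P(t) = 3(t + 1)! - 3

We claim P(t) = 3(t + 1)! - 3 for all t ≥ 1.
Base case (t = 1): P(1) = 3, and the closed form gives 3. They agree.
Inductive step: suppose the statement holds for some i ≥ 1, so P(i) = 3(i + 1)! - 3.
Then P(i+1) = P(i) + (3(i + 1)(i + 1)!) = (3(i + 1)! - 3) + (3(i + 1)(i + 1)!).
Simplifying, P(i+1) = 3((i+1) + 1)! - 3,
which is the closed form with t = i+1.
By induction, the statement is established for all t ≥ 1.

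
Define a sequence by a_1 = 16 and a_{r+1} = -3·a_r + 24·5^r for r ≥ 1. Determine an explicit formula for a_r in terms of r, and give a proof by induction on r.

a_r = (-3)^(r - 1) + 3·5^r

Computing the first terms: a_1 = 16, a_2 = 72, a_3 = 384. This suggests a_r = (-3)^(r - 1) + 3·5^r.
Base case (r = 1): the formula gives 16 = 16 = a_1.
Suppose the result is true for r = p, so a_p = (-3)^(p - 1) + 3·5^p.
Then a_{p+1} = -3·a_p + 24·5^p = -3·((-3)^(p - 1) + 3·5^p) + 24·5^p = (-3)^p + 3·5^(p + 1) = (-3)^((p+1) - 1) + 3·5^(p+1),
which is the claimed formula at r = p+1.
By induction, the statement is established for all r ≥ 1.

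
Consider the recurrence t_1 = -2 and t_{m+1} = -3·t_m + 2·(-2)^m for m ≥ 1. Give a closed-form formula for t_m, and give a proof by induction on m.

Computing the first terms: t_1 = -2, t_2 = 2, t_3 = 2. This suggests t_m = -(-2)^(m + 1) + 2(-3)^(m - 1).
Base step (m = 1): the formula gives -2 = -2 = t_1.
Inductive step: assume the claim holds for m = r, so t_r = -(-2)^(r + 1) + 2(-3)^(r - 1).
Then t_{r+1} = -3·t_r + 2·(-2)^r = -3·(-(-2)^(r + 1) + 2(-3)^(r - 1)) + 2·(-2)^r = -(-2)^(r + 2) + 2(-3)^r = -(-2)^((r+1) + 1) + 2(-3)^((r+1) - 1),
which is the claimed formula at m = r+1.
By the principle of mathematical induction, the result holds for all m ≥ 1.

t_m = -(-2)^(m + 1) + 2(-3)^(m - 1)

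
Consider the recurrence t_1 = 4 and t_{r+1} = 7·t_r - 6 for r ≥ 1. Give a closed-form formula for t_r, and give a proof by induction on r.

Computing the first terms: t_1 = 4, t_2 = 22, t_3 = 148. This suggests t_r = 3·7^(r - 1) + 1.
Base step (r = 1): the formula gives 4 = 4 = t_1.
Inductive step: suppose the statement holds for some j ≥ 1, so t_j = 3·7^(j - 1) + 1.
Then t_{j+1} = 7·t_j - 6 = 7·(3·7^(j - 1) + 1) - 6 = 3·7^j + 1 = 3·7^((j+1) - 1) + 1,
which is the claimed formula at r = j+1.
This completes the induction.

t_r = 3·7^(r - 1) + 1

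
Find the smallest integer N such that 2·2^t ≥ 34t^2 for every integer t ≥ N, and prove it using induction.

N = 12

At t = 11: 4096 < 4114, so the inequality fails and N ≥ 12. We prove 2·2^t ≥ 34t^2 for all t ≥ 12.
Base step (t = 12): 2·2^t = 8192 and 34t^2 = 4896, so 8192 ≥ 4896.
Inductive step: assume the claim holds for t = k, so 2·2^k ≥ 34k^2.
Then 2·2^(k + 1) = 2·(2·2^k) ≥ 2·(34k^2).
Also, for k ≥ 12 we have 2·(34k^2) ≥ 34(k+1)^2, since 2 ≥ (1 + 1/k)^2 for all k ≥ 12.
Combining, 2·2^(k + 1) ≥ 34(k+1)^2.
By induction, the statement is established for all t ≥ 12.
Hence the smallest such N is 12.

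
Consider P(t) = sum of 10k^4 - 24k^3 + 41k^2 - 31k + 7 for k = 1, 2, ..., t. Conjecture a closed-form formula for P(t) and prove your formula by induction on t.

P(t) = t(2t + 1)(t^3 - t^2 + 3t - 2)

We claim P(t) = t(2t + 1)(t^3 - t^2 + 3t - 2) for all t ≥ 1.
For the base case t = 1: P(1) = 3, and the closed form gives 3. They agree.
Inductive step: suppose the statement holds for some k ≥ 1, so P(k) = k(2k^4 - k^3 + 5k^2 - k - 2).
Then P(k+1) = P(k) + (10k^4 + 16k^3 + 29k^2 + 19k + 3) = (k(2k^4 - k^3 + 5k^2 - k - 2)) + (10k^4 + 16k^3 + 29k^2 + 19k + 3).
Simplifying, P(k+1) = (k + 1)(2k + 3)(k^3 + 2k^2 + 4k + 1) = (k+1)(2(k+1) + 1)((k+1)^3 - (k+1)^2 + 3(k+1) - 2),
which is the closed form with t = k+1.
By the principle of mathematical induction, the result holds for all t ≥ 1.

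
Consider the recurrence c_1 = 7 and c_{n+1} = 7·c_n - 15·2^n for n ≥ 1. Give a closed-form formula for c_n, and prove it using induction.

c_n = 3·2^n + 7^(n - 1)

Computing the first terms: c_1 = 7, c_2 = 19, c_3 = 73. This suggests c_n = 3·2^n + 7^(n - 1).
Base step (n = 1): the formula gives 7 = 7 = c_1.
For the inductive step, assume it holds for an arbitrary i ≥ 1, so c_i = 3·2^i + 7^(i - 1).
Then c_{i+1} = 7·c_i - 15·2^i = 7·(3·2^i + 7^(i - 1)) - 15·2^i = 3·2^(i + 1) + 7^i = 3·2^(i+1) + 7^((i+1) - 1),
which is the claimed formula at n = i+1.
By the principle of mathematical induction, the result holds for all n ≥ 1.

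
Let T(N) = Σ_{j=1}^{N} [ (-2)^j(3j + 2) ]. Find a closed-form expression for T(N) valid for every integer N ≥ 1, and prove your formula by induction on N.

T(N) = 2(-2)^N(N + 1) - 2

We claim T(N) = 2(-2)^N(N + 1) - 2 for all N ≥ 1.
Base step (N = 1): T(1) = -10, and the closed form gives -10. They agree.
Inductive step: suppose the statement holds for some j ≥ 1, so T(j) = 2(-2)^j(j + 1) - 2.
Then T(j+1) = T(j) + ((-2)^(j + 1)(3j + 5)) = (2(-2)^j(j + 1) - 2) + ((-2)^(j + 1)(3j + 5)).
Simplifying, T(j+1) = -4(-2)^j·j - 8(-2)^j - 2 = 2(-2)^(j+1)((j+1) + 1) - 2,
which is the closed form with N = j+1.
Hence, by induction on N, the claim holds for every N ≥ 1.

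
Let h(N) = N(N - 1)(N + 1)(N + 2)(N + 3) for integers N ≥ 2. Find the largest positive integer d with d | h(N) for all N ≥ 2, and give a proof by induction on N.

Computing the first values: h(2) = 120 and h(3) = 720; gcd(120, 720) = 120, so d ≤ 120.
We prove 120 | N(N - 1)(N + 1)(N + 2)(N + 3) for all N ≥ 2 by induction on N.
For the base case N = 2: h(2) = 120 = 120·(1), so 120 | h(2).
Suppose the result is true for N = r, i.e. 120 | h(r). Then
h(r+1) − h(r) = r·(r+1)·(r+2)·(r+3)·(r+4) − (r-1)·r·(r+1)·(r+2)·(r+3) = r·(r+1)·(r+2)·(r+3)·[(r+4) − (r-1)] = 5·r·(r+1)·(r+2)·(r+3). The product of 4 consecutive integers is divisible by (4)! = 24, so h(r+1) − h(r) is divisible by 5·24 = 120. By the inductive hypothesis 120 | h(r), hence 120 | h(r+1).
By the principle of mathematical induction, the result holds for all N ≥ 2.
Therefore the largest such d is 120.

d = 120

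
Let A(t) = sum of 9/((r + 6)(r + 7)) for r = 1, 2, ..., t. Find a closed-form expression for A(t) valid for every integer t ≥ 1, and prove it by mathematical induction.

A(t) = 9t/(7(t + 7))

We claim A(t) = 9t/(7(t + 7)) for all t ≥ 1.
When t = 1: A(1) = 9/56, and the closed form gives 9/56. They agree.
For the inductive step, assume it holds for an arbitrary r ≥ 1, so A(r) = 9r/(7(r + 7)).
Then A(r+1) = A(r) + (9/((r + 7)(r + 8))) = (9r/(7(r + 7))) + (9/((r + 7)(r + 8))).
Simplifying, A(r+1) = 9(r + 1)/(7(r + 8)) = 9(r+1)/(7((r+1) + 7)),
which is the closed form with t = r+1.
By the principle of mathematical induction, the result holds for all t ≥ 1.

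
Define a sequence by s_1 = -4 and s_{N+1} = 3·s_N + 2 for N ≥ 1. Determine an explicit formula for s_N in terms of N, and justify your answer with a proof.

Computing the first terms: s_1 = -4, s_2 = -10, s_3 = -28. This suggests s_N = -3^N - 1.
For the base case N = 1: the formula gives -4 = -4 = s_1.
Inductive step: assume the claim holds for N = i, so s_i = -3^i - 1.
Then s_{i+1} = 3·s_i + 2 = 3·(-3^i - 1) + 2 = -3^(i + 1) - 1,
which is the claimed formula at N = i+1.
By induction, the statement is established for all N ≥ 1.

s_N = -3^N - 1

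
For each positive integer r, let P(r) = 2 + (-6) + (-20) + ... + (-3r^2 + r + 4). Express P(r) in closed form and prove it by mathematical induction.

We claim P(r) = -r(r^2 + r - 4) for all r ≥ 1.
Base step (r = 1): P(1) = 2, and the closed form gives 2. They agree.
For the inductive step, assume it holds for an arbitrary i ≥ 1, so P(i) = i(-i^2 - i + 4).
Then P(i+1) = P(i) + (i - 3(i + 1)^2 + 5) = (i(-i^2 - i + 4)) + (i - 3(i + 1)^2 + 5).
Simplifying, P(i+1) = -(i + 1)(i^2 + 3i - 2) = -(i+1)((i+1)^2 + (i+1) - 4),
which is the closed form with r = i+1.
By the principle of mathematical induction, the result holds for all r ≥ 1.

P(r) = -r(r^2 + r - 4)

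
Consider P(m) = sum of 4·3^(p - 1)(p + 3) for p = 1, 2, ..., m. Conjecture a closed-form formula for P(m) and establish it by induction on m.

We claim P(m) = 3^m(2m + 5) - 5 for all m ≥ 1.
Base step (m = 1): P(1) = 16, and the closed form gives 16. They agree.
Inductive step: suppose the statement holds for some p ≥ 1, so P(p) = 3^p(2p + 5) - 5.
Then P(p+1) = P(p) + (4·3^p(p + 4)) = (3^p(2p + 5) - 5) + (4·3^p(p + 4)).
Simplifying, P(p+1) = 6·3^p·p + 21·3^p - 5 = 3^(p+1)(2(p+1) + 5) - 5,
which is the closed form with m = p+1.
This completes the induction.

P(m) = 3^m(2m + 5) - 5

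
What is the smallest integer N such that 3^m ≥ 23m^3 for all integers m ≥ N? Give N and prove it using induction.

At m = 8: 6561 < 11776, so the inequality fails and N ≥ 9. We prove 3^m ≥ 23m^3 for all m ≥ 9.
When m = 9: 3^m = 19683 and 23m^3 = 16767, so 19683 ≥ 16767.
Inductive step: suppose the statement holds for some r ≥ 9, so 3^r ≥ 23r^3.
Then 3^(r + 1) = 3·(3^r) ≥ 3·(23r^3).
Also, for r ≥ 9 we have 3·(23r^3) ≥ 23(r+1)^3, since 3 ≥ (1 + 1/r)^3 for all r ≥ 9.
Combining, 3^(r + 1) ≥ 23(r+1)^3.
By induction, the statement is established for all m ≥ 9.
Hence the smallest such N is 9.

N = 9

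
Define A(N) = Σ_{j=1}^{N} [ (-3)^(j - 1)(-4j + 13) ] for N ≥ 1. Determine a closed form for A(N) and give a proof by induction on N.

We claim A(N) = (-3)^N(N - 3) + 3 for all N ≥ 1.
For the base case N = 1: A(1) = 9, and the closed form gives 9. They agree.
Inductive step: suppose the statement holds for some j ≥ 1, so A(j) = (-3)^j(j - 3) + 3.
Then A(j+1) = A(j) + ((-3)^j(-4j + 9)) = ((-3)^j(j - 3) + 3) + ((-3)^j(-4j + 9)).
Simplifying, A(j+1) = -3(-3)^j·j + 6(-3)^j + 3 = (-3)^(j+1)((j+1) - 3) + 3,
which is the closed form with N = j+1.
This completes the induction.

A(N) = (-3)^N(N - 3) + 3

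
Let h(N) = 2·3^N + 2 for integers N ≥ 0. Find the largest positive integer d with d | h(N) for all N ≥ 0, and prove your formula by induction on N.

d = 4

Computing the first values: h(0) = 4 and h(1) = 8; gcd(4, 8) = 4, so d ≤ 4.
We prove 4 | 2·3^N + 2 for all N ≥ 0 by induction on N.
When N = 0: h(0) = 4 = 4·(1), so 4 | h(0).
For the inductive step, assume it holds for an arbitrary p ≥ 0, i.e. 4 | h(p). Then
h(p+1) = 2·3^(p+1) + 2 = 3·(2·3^p + 2) - 4 = 3·h(p) - 4. The first term is divisible by 4 by the inductive hypothesis, and -4 is divisible by 4. Hence 4 | h(p+1).
This completes the induction.
Therefore the largest such d is 4.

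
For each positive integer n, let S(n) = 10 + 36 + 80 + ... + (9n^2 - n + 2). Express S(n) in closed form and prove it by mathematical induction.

We claim S(n) = n(3n^2 + 4n + 3) for all n ≥ 1.
When n = 1: S(1) = 10, and the closed form gives 10. They agree.
Inductive step: suppose the statement holds for some i ≥ 1, so S(i) = i(3i^2 + 4i + 3).
Then S(i+1) = S(i) + (-i + 9(i + 1)^2 + 1) = (i(3i^2 + 4i + 3)) + (-i + 9(i + 1)^2 + 1).
Simplifying, S(i+1) = (i + 1)(3i^2 + 10i + 10) = (i+1)(3(i+1)^2 + 4(i+1) + 3),
which is the closed form with n = i+1.
By the principle of mathematical induction, the result holds for all n ≥ 1.

S(n) = n(3n^2 + 4n + 3)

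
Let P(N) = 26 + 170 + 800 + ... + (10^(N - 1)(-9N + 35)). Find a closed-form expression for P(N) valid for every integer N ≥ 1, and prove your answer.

P(N) = 10^N(-N + 4) - 4

We claim P(N) = 10^N(-N + 4) - 4 for all N ≥ 1.
Base case (N = 1): P(1) = 26, and the closed form gives 26. They agree.
Suppose the result is true for N = j, so P(j) = 10^j(-j + 4) - 4.
Then P(j+1) = P(j) + (10^j(-9j + 26)) = (10^j(-j + 4) - 4) + (10^j(-9j + 26)).
Simplifying, P(j+1) = -10·10^j·j + 30·10^j - 4 = 10^(j+1)(-(j+1) + 4) - 4,
which is the closed form with N = j+1.
Hence, by induction on N, the claim holds for every N ≥ 1.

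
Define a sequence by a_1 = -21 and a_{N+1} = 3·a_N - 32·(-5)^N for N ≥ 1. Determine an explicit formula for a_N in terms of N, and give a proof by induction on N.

a_N = 4(-5)^N - 3^(N - 1)

Computing the first terms: a_1 = -21, a_2 = 97, a_3 = -509. This suggests a_N = 4(-5)^N - 3^(N - 1).
Base step (N = 1): the formula gives -21 = -21 = a_1.
For the inductive step, assume it holds for an arbitrary i ≥ 1, so a_i = 4(-5)^i - 3^(i - 1).
Then a_{i+1} = 3·a_i - 32·(-5)^i = 3·(4(-5)^i - 3^(i - 1)) - 32·(-5)^i = 4(-5)^(i + 1) - 3^i = 4(-5)^(i+1) - 3^((i+1) - 1),
which is the claimed formula at N = i+1.
By induction, the statement is established for all N ≥ 1.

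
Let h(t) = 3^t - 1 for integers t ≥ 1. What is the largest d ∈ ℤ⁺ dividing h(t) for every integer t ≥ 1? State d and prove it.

d = 2

Computing the first values: h(1) = 2 and h(2) = 8; gcd(2, 8) = 2, so d ≤ 2.
We prove 2 | 3^t - 1 for all t ≥ 1 by induction on t.
When t = 1: h(1) = 2 = 2·(1), so 2 | h(1).
Suppose the result is true for t = m, i.e. 2 | h(m). Then
3^{m+1} − 1^{m+1} = 3·3^m − 1·1^m = 3·(3^m − 1^m) + (2)·1^m. The first term is divisible by 2 by the inductive hypothesis, and the second term (2)·1^m is divisible by 2 since 2 | 2. Hence 2 | h(m+1).
Hence, by induction on t, the claim holds for every t ≥ 1.
Therefore the largest such d is 2.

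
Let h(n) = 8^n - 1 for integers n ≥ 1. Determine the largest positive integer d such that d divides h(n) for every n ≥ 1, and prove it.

Computing the first values: h(1) = 7 and h(2) = 63; gcd(7, 63) = 7, so d ≤ 7.
We prove 7 | 8^n - 1 for all n ≥ 1 by induction on n.
For the base case n = 1: h(1) = 7 = 7·(1), so 7 | h(1).
Inductive step: suppose the statement holds for some k ≥ 1, i.e. 7 | h(k). Then
8^{k+1} − 1^{k+1} = 8·8^k − 1·1^k = 8·(8^k − 1^k) + (7)·1^k. The first term is divisible by 7 by the inductive hypothesis, and the second term (7)·1^k is divisible by 7 since 7 | 7. Hence 7 | h(k+1).
By induction, the statement is established for all n ≥ 1.
Therefore the largest such d is 7.

d = 7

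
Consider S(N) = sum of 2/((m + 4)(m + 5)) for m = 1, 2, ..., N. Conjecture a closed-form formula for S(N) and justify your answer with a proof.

S(N) = 2N/(5(N + 5))

We claim S(N) = 2N/(5(N + 5)) for all N ≥ 1.
Base step (N = 1): S(1) = 1/15, and the closed form gives 1/15. They agree.
For the inductive step, assume it holds for an arbitrary m ≥ 1, so S(m) = 2m/(5(m + 5)).
Then S(m+1) = S(m) + (2/((m + 5)(m + 6))) = (2m/(5(m + 5))) + (2/((m + 5)(m + 6))).
Simplifying, S(m+1) = 2(m + 1)/(5(m + 6)) = 2(m+1)/(5((m+1) + 5)),
which is the closed form with N = m+1.
Hence, by induction on N, the claim holds for every N ≥ 1.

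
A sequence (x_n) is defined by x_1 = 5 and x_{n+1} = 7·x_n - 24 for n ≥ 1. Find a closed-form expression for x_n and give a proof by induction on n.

x_n = 7^(n - 1) + 4

Computing the first terms: x_1 = 5, x_2 = 11, x_3 = 53. This suggests x_n = 7^(n - 1) + 4.
For the base case n = 1: the formula gives 5 = 5 = x_1.
Inductive step: assume the claim holds for n = j, so x_j = 7^(j - 1) + 4.
Then x_{j+1} = 7·x_j - 24 = 7·(7^(j - 1) + 4) - 24 = 7^j + 4 = 7^((j+1) - 1) + 4,
which is the claimed formula at n = j+1.
This completes the induction.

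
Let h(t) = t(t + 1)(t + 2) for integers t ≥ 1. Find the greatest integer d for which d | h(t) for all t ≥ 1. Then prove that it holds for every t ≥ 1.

Computing the first values: h(1) = 6 and h(2) = 24; gcd(6, 24) = 6, so d ≤ 6.
We prove 6 | t(t + 1)(t + 2) for all t ≥ 1 by induction on t.
When t = 1: h(1) = 6 = 6·(1), so 6 | h(1).
Inductive step: suppose the statement holds for some j ≥ 1, i.e. 6 | h(j). Then
h(j+1) − h(j) = (j+1)·(j+2)·(j+3) − j·(j+1)·(j+2) = (j+1)·(j+2)·[(j+3) − j] = 3·(j+1)·(j+2). The product of 2 consecutive integers is divisible by (2)! = 2, so h(j+1) − h(j) is divisible by 3·2 = 6. By the inductive hypothesis 6 | h(j), hence 6 | h(j+1).
By the principle of mathematical induction, the result holds for all t ≥ 1.
Therefore the largest such d is 6.

d = 6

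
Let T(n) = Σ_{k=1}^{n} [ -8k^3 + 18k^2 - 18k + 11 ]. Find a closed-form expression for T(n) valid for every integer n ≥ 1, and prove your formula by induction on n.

T(n) = -n(2n^3 - 2n^2 + 2n - 5)

We claim T(n) = -n(2n^3 - 2n^2 + 2n - 5) for all n ≥ 1.
Base step (n = 1): T(1) = 3, and the closed form gives 3. They agree.
Suppose the result is true for n = k, so T(k) = k(-2k^3 + 2k^2 - 2k + 5).
Then T(k+1) = T(k) + (-8k^3 - 6k^2 - 6k + 3) = (k(-2k^3 + 2k^2 - 2k + 5)) + (-8k^3 - 6k^2 - 6k + 3).
Simplifying, T(k+1) = -(k + 1)(2k^3 + 4k^2 + 4k - 3) = -(k+1)(2(k+1)^3 - 2(k+1)^2 + 2(k+1) - 5),
which is the closed form with n = k+1.
Hence, by induction on n, the claim holds for every n ≥ 1.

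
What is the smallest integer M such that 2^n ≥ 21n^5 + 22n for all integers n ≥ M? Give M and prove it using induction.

At n = 28: 268435456 < 361418344, so the inequality fails and M ≥ 29. We prove 2^n ≥ 21n^5 + 22n for all n ≥ 29.
Base step (n = 29): 2^n = 536870912 and 21n^5 + 22n = 430734767, so 536870912 ≥ 430734767.
Suppose the result is true for n = p, so 2^p ≥ 21p^5 + 22p.
Then 2^(p + 1) = 2·(2^p) ≥ 2·(21p^5 + 22p).
Also, for p ≥ 29 we have 2·(21p^5 + 22p) ≥ 21(p+1)^5 + 22(p+1), since 2·(21p^5 + 22p) − (21(p+1)^5 + 22(p+1)) = 21p^5 - 105p^4 - 210p^3 - 210p^2 - 83p - 43, which is nonnegative for all p ≥ 29.
Combining, 2^(p + 1) ≥ 21(p+1)^5 + 22(p+1).
By induction, the statement is established for all n ≥ 29.
Hence the smallest such M is 29.

M = 29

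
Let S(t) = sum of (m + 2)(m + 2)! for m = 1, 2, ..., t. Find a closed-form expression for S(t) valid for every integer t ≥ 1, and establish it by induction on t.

S(t) = (t + 3)! - 6

We claim S(t) = (t + 3)! - 6 for all t ≥ 1.
Base case (t = 1): S(1) = 18, and the closed form gives 18. They agree.
For the inductive step, assume it holds for an arbitrary m ≥ 1, so S(m) = (m + 3)! - 6.
Then S(m+1) = S(m) + ((m + 3)(m + 3)!) = ((m + 3)! - 6) + ((m + 3)(m + 3)!).
Simplifying, S(m+1) = ((m+1) + 3)! - 6,
which is the closed form with t = m+1.
This completes the induction.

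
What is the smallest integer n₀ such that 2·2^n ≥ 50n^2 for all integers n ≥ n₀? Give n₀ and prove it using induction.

n₀ = 12

At n = 11: 4096 < 6050, so the inequality fails and n₀ ≥ 12. We prove 2·2^n ≥ 50n^2 for all n ≥ 12.
Base case (n = 12): 2·2^n = 8192 and 50n^2 = 7200, so 8192 ≥ 7200.
Suppose the result is true for n = k, so 2·2^k ≥ 50k^2.
Then 2·2^(k + 1) = 2·(2·2^k) ≥ 2·(50k^2).
Also, for k ≥ 12 we have 2·(50k^2) ≥ 50(k+1)^2, since 2 ≥ (1 + 1/k)^2 for all k ≥ 12.
Combining, 2·2^(k + 1) ≥ 50(k+1)^2.
This completes the induction.
Hence the smallest such n₀ is 12.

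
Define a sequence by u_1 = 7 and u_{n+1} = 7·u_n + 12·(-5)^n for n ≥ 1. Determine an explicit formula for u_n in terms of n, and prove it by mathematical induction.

u_n = -(-5)^n + 2·7^(n - 1)

Computing the first terms: u_1 = 7, u_2 = -11, u_3 = 223. This suggests u_n = -(-5)^n + 2·7^(n - 1).
For the base case n = 1: the formula gives 7 = 7 = u_1.
Inductive step: assume the claim holds for n = j, so u_j = -(-5)^j + 2·7^(j - 1).
Then u_{j+1} = 7·u_j + 12·(-5)^j = 7·(-(-5)^j + 2·7^(j - 1)) + 12·(-5)^j = -(-5)^(j + 1) + 2·7^j = -(-5)^(j+1) + 2·7^((j+1) - 1),
which is the claimed formula at n = j+1.
This completes the induction.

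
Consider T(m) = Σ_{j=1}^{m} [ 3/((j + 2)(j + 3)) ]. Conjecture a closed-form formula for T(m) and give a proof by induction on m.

We claim T(m) = m/(m + 3) for all m ≥ 1.
When m = 1: T(1) = 1/4, and the closed form gives 1/4. They agree.
For the inductive step, assume it holds for an arbitrary j ≥ 1, so T(j) = j/(j + 3).
Then T(j+1) = T(j) + (3/((j + 3)(j + 4))) = (j/(j + 3)) + (3/((j + 3)(j + 4))).
Simplifying, T(j+1) = (j + 1)/(j + 4) = (j+1)/((j+1) + 3),
which is the closed form with m = j+1.
Hence, by induction on m, the claim holds for every m ≥ 1.

T(m) = m/(m + 3)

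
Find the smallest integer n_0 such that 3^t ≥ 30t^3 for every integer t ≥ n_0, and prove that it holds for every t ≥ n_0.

n_0 = 10

At t = 9: 19683 < 21870, so the inequality fails and n_0 ≥ 10. We prove 3^t ≥ 30t^3 for all t ≥ 10.
For the base case t = 10: 3^t = 59049 and 30t^3 = 30000, so 59049 ≥ 30000.
Suppose the result is true for t = p, so 3^p ≥ 30p^3.
Then 3^(p + 1) = 3·(3^p) ≥ 3·(30p^3).
Also, for p ≥ 10 we have 3·(30p^3) ≥ 30(p+1)^3, since 3 ≥ (1 + 1/p)^3 for all p ≥ 10.
Combining, 3^(p + 1) ≥ 30(p+1)^3.
This completes the induction.
Hence the smallest such n_0 is 10.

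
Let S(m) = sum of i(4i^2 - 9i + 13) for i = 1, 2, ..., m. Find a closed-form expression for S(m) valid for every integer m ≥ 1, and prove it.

We claim S(m) = m(m + 1)(m^2 - 2m + 5) for all m ≥ 1.
Base case (m = 1): S(1) = 8, and the closed form gives 8. They agree.
Suppose the result is true for m = i, so S(i) = i(i^3 - i^2 + 3i + 5).
Then S(i+1) = S(i) + ((i + 1)(-9i + 4(i + 1)^2 + 4)) = (i(i^3 - i^2 + 3i + 5)) + ((i + 1)(-9i + 4(i + 1)^2 + 4)).
Simplifying, S(i+1) = (i + 1)(i + 2)(i^2 + 4) = (i+1)((i+1) + 1)((i+1)^2 - 2(i+1) + 5),
which is the closed form with m = i+1.
By the principle of mathematical induction, the result holds for all m ≥ 1.

S(m) = m(m + 1)(m^2 - 2m + 5)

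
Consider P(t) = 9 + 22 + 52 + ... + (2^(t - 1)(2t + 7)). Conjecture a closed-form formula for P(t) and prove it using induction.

We claim P(t) = 2^t(2t + 5) - 5 for all t ≥ 1.
Base case (t = 1): P(1) = 9, and the closed form gives 9. They agree.
Suppose the result is true for t = j, so P(j) = 2^j(2j + 5) - 5.
Then P(j+1) = P(j) + (2^j(2j + 9)) = (2^j(2j + 5) - 5) + (2^j(2j + 9)).
Simplifying, P(j+1) = 4·2^j·j + 14·2^j - 5 = 2^(j+1)(2(j+1) + 5) - 5,
which is the closed form with t = j+1.
By induction, the statement is established for all t ≥ 1.

P(t) = 2^t(2t + 5) - 5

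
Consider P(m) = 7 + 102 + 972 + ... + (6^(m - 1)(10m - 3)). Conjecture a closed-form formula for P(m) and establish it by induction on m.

P(m) = 6^m(2m - 1) + 1

We claim P(m) = 6^m(2m - 1) + 1 for all m ≥ 1.
Base step (m = 1): P(1) = 7, and the closed form gives 7. They agree.
Suppose the result is true for m = p, so P(p) = 6^p(2p - 1) + 1.
Then P(p+1) = P(p) + (6^p(10p + 7)) = (6^p(2p - 1) + 1) + (6^p(10p + 7)).
Simplifying, P(p+1) = 12·6^p·p + 6·6^p + 1 = 6^(p+1)(2(p+1) - 1) + 1,
which is the closed form with m = p+1.
By induction, the statement is established for all m ≥ 1.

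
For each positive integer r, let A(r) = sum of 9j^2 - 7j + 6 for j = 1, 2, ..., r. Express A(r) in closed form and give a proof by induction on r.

We claim A(r) = r(3r^2 + r + 4) for all r ≥ 1.
When r = 1: A(1) = 8, and the closed form gives 8. They agree.
Inductive step: assume the claim holds for r = j, so A(j) = j(3j^2 + j + 4).
Then A(j+1) = A(j) + (9j^2 + 11j + 8) = (j(3j^2 + j + 4)) + (9j^2 + 11j + 8).
Simplifying, A(j+1) = (j + 1)(3j^2 + 7j + 8) = (j+1)(3(j+1)^2 + (j+1) + 4),
which is the closed form with r = j+1.
This completes the induction.

A(r) = r(3r^2 + r + 4)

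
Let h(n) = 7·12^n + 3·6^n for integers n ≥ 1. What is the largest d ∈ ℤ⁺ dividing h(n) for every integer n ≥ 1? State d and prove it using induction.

Computing the first values: h(1) = 102 and h(2) = 1116; gcd(102, 1116) = 6, so d ≤ 6.
We prove 6 | 7·12^n + 3·6^n for all n ≥ 1 by induction on n.
Base step (n = 1): h(1) = 102 = 6·(17), so 6 | h(1).
For the inductive step, assume it holds for an arbitrary j ≥ 1, i.e. 6 | h(j). Then
h(j+1) − 12·h(j) = (7·12^(j+1) + 3·6^(j+1)) − 12·(7·12^j + 3·6^j) = (3)·6^j·(6 − 12) = (-18)·6^j. Since 6 | h(j) by the inductive hypothesis, 6 | 12·h(j); and 6 | -18 since -18 = 6·-3. Therefore 6 | h(j+1).
By the principle of mathematical induction, the result holds for all n ≥ 1.
Therefore the largest such d is 6.

d = 6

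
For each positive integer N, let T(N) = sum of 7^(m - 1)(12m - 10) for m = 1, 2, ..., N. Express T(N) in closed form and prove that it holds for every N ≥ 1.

We claim T(N) = 2·7^N(N - 1) + 2 for all N ≥ 1.
Base case (N = 1): T(1) = 2, and the closed form gives 2. They agree.
Inductive step: suppose the statement holds for some m ≥ 1, so T(m) = 2·7^m(m - 1) + 2.
Then T(m+1) = T(m) + (7^m(12m + 2)) = (2·7^m(m - 1) + 2) + (7^m(12m + 2)).
Simplifying, T(m+1) = 14·7^m·m + 2 = 2·7^(m+1)((m+1) - 1) + 2,
which is the closed form with N = m+1.
By induction, the statement is established for all N ≥ 1.

T(N) = 2·7^N(N - 1) + 2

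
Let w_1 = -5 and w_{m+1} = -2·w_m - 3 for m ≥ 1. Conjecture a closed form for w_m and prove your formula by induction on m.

Computing the first terms: w_1 = -5, w_2 = 7, w_3 = -17. This suggests w_m = -(-2)^(m + 1) - 1.
Base case (m = 1): the formula gives -5 = -5 = w_1.
Inductive step: suppose the statement holds for some i ≥ 1, so w_i = -(-2)^(i + 1) - 1.
Then w_{i+1} = -2·w_i - 3 = -2·(-(-2)^(i + 1) - 1) - 3 = -(-2)^(i + 2) - 1 = -(-2)^((i+1) + 1) - 1,
which is the claimed formula at m = i+1.
By induction, the statement is established for all m ≥ 1.

w_m = -(-2)^(m + 1) - 1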